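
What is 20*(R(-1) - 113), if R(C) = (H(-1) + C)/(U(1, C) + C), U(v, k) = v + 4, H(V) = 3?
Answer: -2250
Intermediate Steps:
U(v, k) = 4 + v
R(C) = (3 + C)/(5 + C) (R(C) = (3 + C)/((4 + 1) + C) = (3 + C)/(5 + C))
20*(R(-1) - 113) = 20*((3 - 1)/(5 - 1) - 113) = 20*(2/4 - 113) = 20*((¼)*2 - 113) = 20*(½ - 113) = 20*(-225/2) = -2250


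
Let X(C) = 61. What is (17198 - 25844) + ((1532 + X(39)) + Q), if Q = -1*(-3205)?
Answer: -3848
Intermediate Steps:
Q = 3205
(17198 - 25844) + ((1532 + X(39)) + Q) = (17198 - 25844) + ((1532 + 61) + 3205) = -8646 + (1593 + 3205) = -8646 + 4798 = -3848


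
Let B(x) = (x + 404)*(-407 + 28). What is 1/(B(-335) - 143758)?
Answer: -1/169909 ≈ -5.8855e-6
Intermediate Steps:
B(x) = -153116 - 379*x (B(x) = (404 + x)*(-379) = -153116 - 379*x)
1/(B(-335) - 143758) = 1/((-153116 - 379*(-335)) - 143758) = 1/((-153116 + 126965) - 143758) = 1/(-26151 - 143758) = 1/(-169909) = -1/169909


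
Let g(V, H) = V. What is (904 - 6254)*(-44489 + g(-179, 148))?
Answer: 238973800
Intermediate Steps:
(904 - 6254)*(-44489 + g(-179, 148)) = (904 - 6254)*(-44489 - 179) = -5350*(-44668) = 238973800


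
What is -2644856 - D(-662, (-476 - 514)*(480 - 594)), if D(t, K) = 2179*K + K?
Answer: -248679656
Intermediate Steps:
D(t, K) = 2180*K
-2644856 - D(-662, (-476 - 514)*(480 - 594)) = -2644856 - 2180*(-476 - 514)*(480 - 594) = -2644856 - 2180*(-990*(-114)) = -2644856 - 2180*112860 = -2644856 - 1*246034800 = -2644856 - 246034800 = -248679656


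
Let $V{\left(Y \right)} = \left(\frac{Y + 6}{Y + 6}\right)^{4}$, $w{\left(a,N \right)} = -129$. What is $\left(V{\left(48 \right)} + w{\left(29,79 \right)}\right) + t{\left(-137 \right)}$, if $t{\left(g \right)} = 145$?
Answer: $17$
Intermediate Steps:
$V{\left(Y \right)} = 1$ ($V{\left(Y \right)} = \left(\frac{6 + Y}{6 + Y}\right)^{4} = 1^{4} = 1$)
$\left(V{\left(48 \right)} + w{\left(29,79 \right)}\right) + t{\left(-137 \right)} = \left(1 - 129\right) + 145 = -128 + 145 = 17$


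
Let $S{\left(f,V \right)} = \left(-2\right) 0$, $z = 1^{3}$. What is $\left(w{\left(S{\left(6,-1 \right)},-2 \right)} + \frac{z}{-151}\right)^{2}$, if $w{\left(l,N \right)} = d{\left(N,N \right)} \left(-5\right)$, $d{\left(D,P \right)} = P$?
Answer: $\frac{2277081}{22801} \approx 99.868$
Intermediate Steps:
$z = 1$
$S{\left(f,V \right)} = 0$
$w{\left(l,N \right)} = - 5 N$ ($w{\left(l,N \right)} = N \left(-5\right) = - 5 N$)
$\left(w{\left(S{\left(6,-1 \right)},-2 \right)} + \frac{z}{-151}\right)^{2} = \left(\left(-5\right) \left(-2\right) + 1 \frac{1}{-151}\right)^{2} = \left(10 + 1 \left(- \frac{1}{151}\right)\right)^{2} = \left(10 - \frac{1}{151}\right)^{2} = \left(\frac{1509}{151}\right)^{2} = \frac{2277081}{22801}$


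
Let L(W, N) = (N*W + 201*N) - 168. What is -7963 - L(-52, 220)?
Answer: -40575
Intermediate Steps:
L(W, N) = -168 + 201*N + N*W (L(W, N) = (201*N + N*W) - 168 = -168 + 201*N + N*W)
-7963 - L(-52, 220) = -7963 - (-168 + 201*220 + 220*(-52)) = -7963 - (-168 + 44220 - 11440) = -7963 - 1*32612 = -7963 - 32612 = -40575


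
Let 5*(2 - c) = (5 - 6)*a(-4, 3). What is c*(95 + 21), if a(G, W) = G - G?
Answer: 232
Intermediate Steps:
a(G, W) = 0
c = 2 (c = 2 - (5 - 6)*0/5 = 2 - (-1)*0/5 = 2 - ⅕*0 = 2 + 0 = 2)
c*(95 + 21) = 2*(95 + 21) = 2*116 = 232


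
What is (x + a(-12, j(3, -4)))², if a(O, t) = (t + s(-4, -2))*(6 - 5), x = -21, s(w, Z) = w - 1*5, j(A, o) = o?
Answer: 1156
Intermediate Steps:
s(w, Z) = -5 + w (s(w, Z) = w - 5 = -5 + w)
a(O, t) = -9 + t (a(O, t) = (t + (-5 - 4))*(6 - 5) = (t - 9)*1 = (-9 + t)*1 = -9 + t)
(x + a(-12, j(3, -4)))² = (-21 + (-9 - 4))² = (-21 - 13)² = (-34)² = 1156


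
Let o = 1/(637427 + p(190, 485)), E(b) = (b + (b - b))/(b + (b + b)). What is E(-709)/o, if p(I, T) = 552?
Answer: 637979/3 ≈ 2.1266e+5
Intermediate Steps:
E(b) = ⅓ (E(b) = (b + 0)/(b + 2*b) = b/((3*b)) = b*(1/(3*b)) = ⅓)
o = 1/637979 (o = 1/(637427 + 552) = 1/637979 ≈ 1.5675e-6)
E(-709)/o = 1/(3*(1/637979)) = (⅓)*637979 = 637979/3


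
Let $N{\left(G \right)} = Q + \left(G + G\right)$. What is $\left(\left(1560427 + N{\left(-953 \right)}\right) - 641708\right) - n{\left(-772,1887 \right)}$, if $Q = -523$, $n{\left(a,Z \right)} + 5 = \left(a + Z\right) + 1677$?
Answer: $913503$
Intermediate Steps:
$n{\left(a,Z \right)} = 1672 + Z + a$ ($n{\left(a,Z \right)} = -5 + \left(\left(a + Z\right) + 1677\right) = -5 + \left(\left(Z + a\right) + 1677\right) = -5 + \left(1677 + Z + a\right) = 1672 + Z + a$)
$N{\left(G \right)} = -523 + 2 G$ ($N{\left(G \right)} = -523 + \left(G + G\right) = -523 + 2 G$)
$\left(\left(1560427 + N{\left(-953 \right)}\right) - 641708\right) - n{\left(-772,1887 \right)} = \left(\left(1560427 + \left(-523 + 2 \left(-953\right)\right)\right) - 641708\right) - \left(1672 + 1887 - 772\right) = \left(\left(1560427 - 2429\right) - 641708\right) - 2787 = \left(1557998 - 641708\right) - 2787 = 916290 - 2787 = 913503$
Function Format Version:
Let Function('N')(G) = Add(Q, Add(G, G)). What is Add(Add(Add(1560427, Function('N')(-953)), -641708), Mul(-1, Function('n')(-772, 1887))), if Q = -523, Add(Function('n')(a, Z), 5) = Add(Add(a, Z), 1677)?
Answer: 913503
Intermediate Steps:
Function('n')(a, Z) = Add(1672, Z, a) (Function('n')(a, Z) = Add(-5, Add(Add(a, Z), 1677)) = Add(-5, Add(Add(Z, a), 1677)) = Add(-5, Add(1677, Z, a)) = Add(1672, Z, a))
Function('N')(G) = Add(-523, Mul(2, G)) (Function('N')(G) = Add(-523, Add(G, G)) = Add(-523, Mul(2, G)))
Add(Add(Add(1560427, Function('N')(-953)), -641708), Mul(-1, Function('n')(-772, 1887))) = Add(Add(Add(1560427, Add(-523, Mul(2, -953))), -641708), Mul(-1, Add(1672, 1887, -772))) = Add(Add(Add(1560427, Add(-523, -1906)), -641708), Mul(-1, 2787)) = Add(Add(Add(1560427, -2429), -641708), -2787) = Add(Add(1557998, -641708), -2787) = Add(916290, -2787) = 913503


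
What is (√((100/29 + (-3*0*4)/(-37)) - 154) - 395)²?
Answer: (11455 - I*√126614)²/841 ≈ 1.5587e+5 - 9693.3*I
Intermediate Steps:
(√((100/29 + (-3*0*4)/(-37)) - 154) - 395)² = (√((100*(1/29) + (0*4)*(-1/37)) - 154) - 395)² = (√((100/29 + 0*(-1/37)) - 154) - 395)² = (√((100/29 + 0) - 154) - 395)² = (√(100/29 - 154) - 395)² = (√(-4366/29) - 395)² = (I*√126614/29 - 395)² = (-395 + I*√126614/29)²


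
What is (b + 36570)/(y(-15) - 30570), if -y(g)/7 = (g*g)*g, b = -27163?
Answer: -9407/6945 ≈ -1.3545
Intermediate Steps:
y(g) = -7*g³ (y(g) = -7*g*g*g = -7*g²*g = -7*g³)
(b + 36570)/(y(-15) - 30570) = (-27163 + 36570)/(-7*(-15)³ - 30570) = 9407/(-7*(-3375) - 30570) = 9407/(23625 - 30570) = 9407/(-6945) = 9407*(-1/6945) = -9407/6945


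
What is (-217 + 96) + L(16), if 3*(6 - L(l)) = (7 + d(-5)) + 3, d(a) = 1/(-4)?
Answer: -473/4 ≈ -118.25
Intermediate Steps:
d(a) = -¼ (d(a) = 1*(-¼) = -¼)
L(l) = 11/4 (L(l) = 6 - ((7 - ¼) + 3)/3 = 6 - (27/4 + 3)/3 = 6 - ⅓*39/4 = 6 - 13/4 = 11/4)
(-217 + 96) + L(16) = (-217 + 96) + 11/4 = -121 + 11/4 = -473/4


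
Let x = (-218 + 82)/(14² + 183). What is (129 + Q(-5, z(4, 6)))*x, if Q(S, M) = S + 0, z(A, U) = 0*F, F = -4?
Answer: -16864/379 ≈ -44.496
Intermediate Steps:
z(A, U) = 0 (z(A, U) = 0*(-4) = 0)
Q(S, M) = S
x = -136/379 (x = -136/(196 + 183) = -136/379 ≈ -0.35884)
(129 + Q(-5, z(4, 6)))*x = (129 - 5)*(-136/379) = 124*(-136/379) = -16864/379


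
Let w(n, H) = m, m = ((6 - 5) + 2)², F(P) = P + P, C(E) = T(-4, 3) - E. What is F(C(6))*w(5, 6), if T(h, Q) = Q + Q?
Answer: 0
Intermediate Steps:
T(h, Q) = 2*Q
C(E) = 6 - E (C(E) = 2*3 - E = 6 - E)
F(P) = 2*P
m = 9 (m = (1 + 2)² = 3² = 9)
w(n, H) = 9
F(C(6))*w(5, 6) = (2*(6 - 1*6))*9 = (2*(6 - 6))*9 = (2*0)*9 = 0*9 = 0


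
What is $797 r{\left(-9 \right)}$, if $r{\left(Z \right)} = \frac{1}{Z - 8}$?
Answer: $- \frac{797}{17} \approx -46.882$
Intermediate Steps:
$r{\left(Z \right)} = \frac{1}{-8 + Z}$
$797 r{\left(-9 \right)} = \frac{797}{-8 - 9} = \frac{797}{-17} = 797 \left(- \frac{1}{17}\right) = - \frac{797}{17}$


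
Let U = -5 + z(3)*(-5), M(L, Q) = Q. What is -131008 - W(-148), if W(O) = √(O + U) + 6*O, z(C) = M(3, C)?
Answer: -130120 - 2*I*√42 ≈ -1.3012e+5 - 12.961*I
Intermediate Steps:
z(C) = C
U = -20 (U = -5 + 3*(-5) = -5 - 15 = -20)
W(O) = √(-20 + O) + 6*O (W(O) = √(O - 20) + 6*O = √(-20 + O) + 6*O)
-131008 - W(-148) = -131008 - (√(-20 - 148) + 6*(-148)) = -131008 - (√(-168) - 888) = -131008 - (2*I*√42 - 888) = -131008 - (-888 + 2*I*√42) = -131008 + (888 - 2*I*√42) = -130120 - 2*I*√42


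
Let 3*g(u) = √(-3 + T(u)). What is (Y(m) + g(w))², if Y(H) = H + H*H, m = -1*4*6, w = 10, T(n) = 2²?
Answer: 2745649/9 ≈ 3.0507e+5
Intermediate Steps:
T(n) = 4
m = -24 (m = -4*6 = -24)
g(u) = ⅓ (g(u) = √(-3 + 4)/3 = √1/3 = (⅓)*1 = ⅓)
Y(H) = H + H²
(Y(m) + g(w))² = (-24*(1 - 24) + ⅓)² = (-24*(-23) + ⅓)² = (552 + ⅓)² = (1657/3)² = 2745649/9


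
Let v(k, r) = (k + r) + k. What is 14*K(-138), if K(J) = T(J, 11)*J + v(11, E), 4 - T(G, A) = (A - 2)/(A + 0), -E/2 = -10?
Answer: -61152/11 ≈ -5559.3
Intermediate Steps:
E = 20 (E = -2*(-10) = 20)
v(k, r) = r + 2*k
T(G, A) = 4 - (-2 + A)/A (T(G, A) = 4 - (A - 2)/(A + 0) = 4 - (-2 + A)/A)
K(J) = 42 + 35*J/11 (K(J) = (3 + 2/11)*J + (20 + 2*11) = (3 + 2*(1/11))*J + (20 + 22) = (3 + 2/11)*J + 42 = 35*J/11 + 42 = 42 + 35*J/11)
14*K(-138) = 14*(42 + (35/11)*(-138)) = 14*(42 - 4830/11) = 14*(-4368/11) = -61152/11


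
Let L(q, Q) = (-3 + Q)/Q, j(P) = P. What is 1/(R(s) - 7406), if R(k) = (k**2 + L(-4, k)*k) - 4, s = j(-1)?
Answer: -1/7413 ≈ -0.00013490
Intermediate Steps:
L(q, Q) = (-3 + Q)/Q
s = -1
R(k) = -7 + k + k**2 (R(k) = (k**2 + ((-3 + k)/k)*k) - 4 = (k**2 + (-3 + k)) - 4 = (-3 + k + k**2) - 4 = -7 + k + k**2)
1/(R(s) - 7406) = 1/((-7 - 1 + (-1)**2) - 7406) = 1/((-7 - 1 + 1) - 7406) = 1/(-7 - 7406) = 1/(-7413) = -1/7413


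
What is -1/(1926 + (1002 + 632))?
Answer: -1/3560 ≈ -0.00028090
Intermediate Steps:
-1/(1926 + (1002 + 632)) = -1/(1926 + 1634) = -1/3560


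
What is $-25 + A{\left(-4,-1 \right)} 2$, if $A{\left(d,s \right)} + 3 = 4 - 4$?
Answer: $-31$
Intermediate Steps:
$A{\left(d,s \right)} = -3$ ($A{\left(d,s \right)} = -3 + \left(4 - 4\right) = -3 + 0 = -3$)
$-25 + A{\left(-4,-1 \right)} 2 = -25 - 6 = -31$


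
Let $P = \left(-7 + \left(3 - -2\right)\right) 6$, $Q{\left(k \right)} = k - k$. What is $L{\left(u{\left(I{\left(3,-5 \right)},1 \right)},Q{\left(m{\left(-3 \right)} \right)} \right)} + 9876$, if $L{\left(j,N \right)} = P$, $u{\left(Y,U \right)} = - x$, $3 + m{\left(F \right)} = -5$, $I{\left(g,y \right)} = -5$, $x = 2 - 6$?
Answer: $9864$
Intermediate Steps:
$x = -4$
$m{\left(F \right)} = -8$ ($m{\left(F \right)} = -3 - 5 = -8$)
$Q{\left(k \right)} = 0$
$P = -12$ ($P = \left(-7 + \left(3 + 2\right)\right) 6 = \left(-7 + 5\right) 6 = \left(-2\right) 6 = -12$)
$u{\left(Y,U \right)} = 4$ ($u{\left(Y,U \right)} = \left(-1\right) \left(-4\right) = 4$)
$L{\left(j,N \right)} = -12$
$L{\left(u{\left(I{\left(3,-5 \right)},1 \right)},Q{\left(m{\left(-3 \right)} \right)} \right)} + 9876 = -12 + 9876 = 9864$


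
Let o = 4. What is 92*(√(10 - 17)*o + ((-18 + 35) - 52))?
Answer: -3220 + 368*I*√7 ≈ -3220.0 + 973.64*I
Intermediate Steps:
92*(√(10 - 17)*o + ((-18 + 35) - 52)) = 92*(√(10 - 17)*4 + ((-18 + 35) - 52)) = 92*(√(-7)*4 + (17 - 52)) = 92*((I*√7)*4 - 35) = 92*(4*I*√7 - 35) = 92*(-35 + 4*I*√7) = -3220 + 368*I*√7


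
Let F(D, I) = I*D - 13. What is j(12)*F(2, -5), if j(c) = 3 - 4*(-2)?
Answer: -253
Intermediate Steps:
j(c) = 11 (j(c) = 3 + 8 = 11)
F(D, I) = -13 + D*I (F(D, I) = D*I - 13 = -13 + D*I)
j(12)*F(2, -5) = 11*(-13 + 2*(-5)) = 11*(-13 - 10) = 11*(-23) = -253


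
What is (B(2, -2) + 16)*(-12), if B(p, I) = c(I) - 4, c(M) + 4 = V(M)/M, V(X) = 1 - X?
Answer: -78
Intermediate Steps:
c(M) = -4 + (1 - M)/M
B(p, I) = -9 + 1/I (B(p, I) = (-5 + 1/I) - 4 = -9 + 1/I)
(B(2, -2) + 16)*(-12) = ((-9 + 1/(-2)) + 16)*(-12) = ((-9 - 1/2) + 16)*(-12) = (-19/2 + 16)*(-12) = (13/2)*(-12) = -78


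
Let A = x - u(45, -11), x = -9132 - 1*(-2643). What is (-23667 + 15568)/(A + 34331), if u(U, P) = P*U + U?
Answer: -8099/28292 ≈ -0.28626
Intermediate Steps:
x = -6489 (x = -9132 + 2643 = -6489)
u(U, P) = U + P*U
A = -6039 (A = -6489 - 45*(1 - 11) = -6489 - 45*(-10) = -6489 - 1*(-450) = -6489 + 450 = -6039)
(-23667 + 15568)/(A + 34331) = (-23667 + 15568)/(-6039 + 34331) = -8099/28292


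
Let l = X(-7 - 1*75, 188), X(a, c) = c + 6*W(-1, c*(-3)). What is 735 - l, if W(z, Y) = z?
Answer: 553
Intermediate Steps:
X(a, c) = -6 + c (X(a, c) = c + 6*(-1) = c - 6 = -6 + c)
l = 182 (l = -6 + 188 = 182)
735 - l = 735 - 1*182 = 735 - 182 = 553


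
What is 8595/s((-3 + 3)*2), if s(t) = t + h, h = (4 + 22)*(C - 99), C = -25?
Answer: -8595/3224 ≈ -2.6659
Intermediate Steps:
h = -3224 (h = (4 + 22)*(-25 - 99) = 26*(-124) = -3224)
s(t) = -3224 + t (s(t) = t - 3224 = -3224 + t)
8595/s((-3 + 3)*2) = 8595/(-3224 + (-3 + 3)*2) = 8595/(-3224 + 0*2) = 8595/(-3224 + 0) = 8595/(-3224) = 8595*(-1/3224) = -8595/3224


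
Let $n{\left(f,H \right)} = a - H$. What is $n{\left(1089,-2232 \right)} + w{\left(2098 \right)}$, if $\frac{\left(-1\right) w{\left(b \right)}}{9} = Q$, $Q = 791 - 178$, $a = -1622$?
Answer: $-4907$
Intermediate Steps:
$Q = 613$ ($Q = 791 - 178 = 613$)
$w{\left(b \right)} = -5517$ ($w{\left(b \right)} = \left(-9\right) 613 = -5517$)
$n{\left(f,H \right)} = -1622 - H$
$n{\left(1089,-2232 \right)} + w{\left(2098 \right)} = \left(-1622 - -2232\right) - 5517 = \left(-1622 + 2232\right) - 5517 = 610 - 5517 = -4907$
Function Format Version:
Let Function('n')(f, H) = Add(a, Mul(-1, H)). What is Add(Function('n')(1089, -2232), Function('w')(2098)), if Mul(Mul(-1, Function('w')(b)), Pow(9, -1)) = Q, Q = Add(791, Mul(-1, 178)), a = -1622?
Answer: -4907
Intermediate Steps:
Q = 613 (Q = Add(791, -178) = 613)
Function('w')(b) = -5517 (Function('w')(b) = Mul(-9, 613) = -5517)
Function('n')(f, H) = Add(-1622, Mul(-1, H))
Add(Function('n')(1089, -2232), Function('w')(2098)) = Add(Add(-1622, Mul(-1, -2232)), -5517) = Add(Add(-1622, 2232), -5517) = Add(610, -5517) = -4907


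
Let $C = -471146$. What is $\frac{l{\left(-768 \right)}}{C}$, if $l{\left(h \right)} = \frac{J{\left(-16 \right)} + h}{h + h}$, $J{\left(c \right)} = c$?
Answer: $- \frac{49}{45230016} \approx -1.0834 \cdot 10^{-6}$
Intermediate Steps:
$l{\left(h \right)} = \frac{-16 + h}{2 h}$ ($l{\left(h \right)} = \frac{-16 + h}{h + h} = \frac{-16 + h}{2 h}$)
$\frac{l{\left(-768 \right)}}{C} = \frac{\frac{1}{2} \frac{1}{-768} \left(-16 - 768\right)}{-471146} = \frac{1}{2} \left(- \frac{1}{768}\right) \left(-784\right) \left(- \frac{1}{471146}\right) = \frac{49}{96} \left(- \frac{1}{471146}\right) = - \frac{49}{45230016}$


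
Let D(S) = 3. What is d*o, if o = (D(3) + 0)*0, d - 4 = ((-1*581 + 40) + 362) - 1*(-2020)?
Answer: 0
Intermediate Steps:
d = 1845 (d = 4 + (((-1*581 + 40) + 362) - 1*(-2020)) = 4 + (((-581 + 40) + 362) + 2020) = 4 + ((-541 + 362) + 2020) = 4 + (-179 + 2020) = 4 + 1841 = 1845)
o = 0 (o = (3 + 0)*0 = 3*0 = 0)
d*o = 1845*0 = 0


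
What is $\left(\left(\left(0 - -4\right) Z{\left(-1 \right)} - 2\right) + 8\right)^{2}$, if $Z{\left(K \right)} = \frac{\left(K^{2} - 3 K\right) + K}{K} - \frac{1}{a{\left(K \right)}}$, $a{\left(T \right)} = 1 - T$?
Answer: $64$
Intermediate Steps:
$Z{\left(K \right)} = - \frac{1}{1 - K} + \frac{K^{2} - 2 K}{K}$ ($Z{\left(K \right)} = \frac{\left(K^{2} - 3 K\right) + K}{K} - \frac{1}{1 - K} = \frac{K^{2} - 2 K}{K} - \frac{1}{1 - K} = - \frac{1}{1 - K} + \frac{K^{2} - 2 K}{K}$)
$\left(\left(\left(0 - -4\right) Z{\left(-1 \right)} - 2\right) + 8\right)^{2} = \left(\left(\left(0 - -4\right) \frac{1 + \left(-1 - 1\right) \left(-2 - 1\right)}{-1 - 1} - 2\right) + 8\right)^{2} = \left(\left(\left(0 + 4\right) \frac{1 - -6}{-2} - 2\right) + 8\right)^{2} = \left(\left(4 \left(- \frac{1 + 6}{2}\right) - 2\right) + 8\right)^{2} = \left(\left(4 \left(\left(- \frac{1}{2}\right) 7\right) - 2\right) + 8\right)^{2} = \left(\left(4 \left(- \frac{7}{2}\right) - 2\right) + 8\right)^{2} = \left(\left(-14 - 2\right) + 8\right)^{2} = \left(-16 + 8\right)^{2} = \left(-8\right)^{2} = 64$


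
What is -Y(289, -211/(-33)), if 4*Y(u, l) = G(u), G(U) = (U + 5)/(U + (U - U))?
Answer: -147/578 ≈ -0.25433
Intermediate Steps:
G(U) = (5 + U)/U (G(U) = (5 + U)/(U + 0) = (5 + U)/U)
Y(u, l) = (5 + u)/(4*u) (Y(u, l) = ((5 + u)/u)/4 = (5 + u)/(4*u))
-Y(289, -211/(-33)) = -(5 + 289)/(4*289) = -294/(4*289) = -1*147/578 = -147/578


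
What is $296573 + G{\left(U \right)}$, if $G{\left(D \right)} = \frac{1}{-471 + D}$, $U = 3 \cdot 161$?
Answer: $\frac{3558877}{12} \approx 2.9657 \cdot 10^{5}$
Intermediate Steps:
$U = 483$
$296573 + G{\left(U \right)} = 296573 + \frac{1}{-471 + 483} = 296573 + \frac{1}{12} = \frac{3558877}{12}$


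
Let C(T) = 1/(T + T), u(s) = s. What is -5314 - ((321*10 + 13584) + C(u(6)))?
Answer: -265297/12 ≈ -22108.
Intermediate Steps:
C(T) = 1/(2*T)
-5314 - ((321*10 + 13584) + C(u(6))) = -5314 - ((321*10 + 13584) + (1/2)/6) = -5314 - ((3210 + 13584) + (1/2)*(1/6)) = -5314 - (16794 + 1/12) = -5314 - 1*201529/12 = -5314 - 201529/12 = -265297/12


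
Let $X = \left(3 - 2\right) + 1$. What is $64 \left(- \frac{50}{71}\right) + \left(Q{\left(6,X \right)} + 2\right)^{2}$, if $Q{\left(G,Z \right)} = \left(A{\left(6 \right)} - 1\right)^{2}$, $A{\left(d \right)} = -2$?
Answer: $\frac{5391}{71} \approx 75.93$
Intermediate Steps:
$X = 2$ ($X = 1 + 1 = 2$)
$Q{\left(G,Z \right)} = 9$ ($Q{\left(G,Z \right)} = \left(-2 - 1\right)^{2} = \left(-3\right)^{2} = 9$)
$64 \left(- \frac{50}{71}\right) + \left(Q{\left(6,X \right)} + 2\right)^{2} = 64 \left(- \frac{50}{71}\right) + \left(9 + 2\right)^{2} = 64 \left(\left(-50\right) \frac{1}{71}\right) + 11^{2} = 64 \left(- \frac{50}{71}\right) + 121 = - \frac{3200}{71} + 121 = \frac{5391}{71}$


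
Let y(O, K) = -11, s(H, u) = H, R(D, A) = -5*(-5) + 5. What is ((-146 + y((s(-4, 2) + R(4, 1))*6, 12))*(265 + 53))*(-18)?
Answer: 898668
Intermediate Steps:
R(D, A) = 30 (R(D, A) = 25 + 5 = 30)
((-146 + y((s(-4, 2) + R(4, 1))*6, 12))*(265 + 53))*(-18) = ((-146 - 11)*(265 + 53))*(-18) = -157*318*(-18) = -49926*(-18) = 898668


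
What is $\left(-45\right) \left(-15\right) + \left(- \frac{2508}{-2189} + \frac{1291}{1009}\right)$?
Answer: $\frac{136020886}{200791} \approx 677.42$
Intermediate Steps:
$\left(-45\right) \left(-15\right) + \left(- \frac{2508}{-2189} + \frac{1291}{1009}\right) = 675 + \left(\left(-2508\right) \left(- \frac{1}{2189}\right) + 1291 \cdot \frac{1}{1009}\right) = 675 + \left(\frac{228}{199} + \frac{1291}{1009}\right) = 675 + \frac{486961}{200791} = \frac{136020886}{200791}$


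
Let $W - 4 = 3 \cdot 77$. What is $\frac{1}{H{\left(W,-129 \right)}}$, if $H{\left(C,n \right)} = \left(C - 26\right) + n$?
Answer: $\frac{1}{80} \approx 0.0125$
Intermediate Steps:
$W = 235$ ($W = 4 + 3 \cdot 77 = 4 + 231 = 235$)
$H{\left(C,n \right)} = -26 + C + n$ ($H{\left(C,n \right)} = \left(-26 + C\right) + n = -26 + C + n$)
$\frac{1}{H{\left(W,-129 \right)}} = \frac{1}{-26 + 235 - 129} = \frac{1}{80}$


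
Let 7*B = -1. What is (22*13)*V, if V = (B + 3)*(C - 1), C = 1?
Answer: 0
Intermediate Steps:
B = -⅐ (B = (⅐)*(-1) = -⅐ ≈ -0.14286)
V = 0 (V = (-⅐ + 3)*(1 - 1) = (20/7)*0 = 0)
(22*13)*V = (22*13)*0 = 286*0 = 0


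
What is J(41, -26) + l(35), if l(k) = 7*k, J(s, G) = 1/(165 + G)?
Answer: 34056/139 ≈ 245.01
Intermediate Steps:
J(41, -26) + l(35) = 1/(165 - 26) + 7*35 = 1/139 + 245 = 34056/139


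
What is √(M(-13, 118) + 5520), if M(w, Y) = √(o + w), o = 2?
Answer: √(5520 + I*√11) ≈ 74.297 + 0.0223*I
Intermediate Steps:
M(w, Y) = √(2 + w)
√(M(-13, 118) + 5520) = √(√(2 - 13) + 5520) = √(√(-11) + 5520) = √(I*√11 + 5520) = √(5520 + I*√11)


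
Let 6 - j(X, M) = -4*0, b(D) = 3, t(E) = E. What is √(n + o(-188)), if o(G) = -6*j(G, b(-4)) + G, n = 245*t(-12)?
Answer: 2*I*√791 ≈ 56.249*I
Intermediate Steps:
n = -2940 (n = 245*(-12) = -2940)
j(X, M) = 6 (j(X, M) = 6 - (-4)*0 = 6 - 1*0 = 6 + 0 = 6)
o(G) = -36 + G (o(G) = -6*6 + G = -36 + G)
√(n + o(-188)) = √(-2940 + (-36 - 188)) = √(-2940 - 224) = √(-3164) = 2*I*√791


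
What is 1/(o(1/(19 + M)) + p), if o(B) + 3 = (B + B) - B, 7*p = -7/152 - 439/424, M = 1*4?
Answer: -162127/504379 ≈ -0.32144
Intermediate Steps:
M = 4
p = -1089/7049 (p = (-7/152 - 439/424)/7 = (⅐)*(-1089/1007) = -1089/7049 ≈ -0.15449)
o(B) = -3 + B (o(B) = -3 + ((B + B) - B) = -3 + (2*B - B) = -3 + B)
1/(o(1/(19 + M)) + p) = 1/((-3 + 1/(19 + 4)) - 1089/7049) = 1/((-3 + 1/23) - 1089/7049) = 1/(-68/23 - 1089/7049) = 1/(-504379/162127) = -162127/504379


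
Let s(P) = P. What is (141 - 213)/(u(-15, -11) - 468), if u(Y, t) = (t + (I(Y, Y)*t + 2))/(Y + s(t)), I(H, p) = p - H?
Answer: 208/1351 ≈ 0.15396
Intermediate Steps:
u(Y, t) = (2 + t)/(Y + t) (u(Y, t) = (t + ((Y - Y)*t + 2))/(Y + t) = (t + (0*t + 2))/(Y + t) = (t + (0 + 2))/(Y + t) = (t + 2)/(Y + t) = (2 + t)/(Y + t))
(141 - 213)/(u(-15, -11) - 468) = (141 - 213)/((2 - 11)/(-15 - 11) - 468) = -72/(-9/(-26) - 468) = -72/(-1/26*(-9) - 468) = -72/(9/26 - 468) = -72/(-12159/26) = -72*(-26/12159) = 208/1351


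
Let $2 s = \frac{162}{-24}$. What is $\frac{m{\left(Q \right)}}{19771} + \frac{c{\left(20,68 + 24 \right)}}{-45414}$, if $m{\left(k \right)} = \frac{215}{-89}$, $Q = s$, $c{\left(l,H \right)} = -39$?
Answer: $\frac{19620377}{26637112422} \approx 0.00073658$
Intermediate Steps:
$s = - \frac{27}{8}$ ($s = \frac{162 \frac{1}{-24}}{2} = \frac{162 \left(- \frac{1}{24}\right)}{2} = \frac{1}{2} \left(- \frac{27}{4}\right) = - \frac{27}{8} \approx -3.375$)
$Q = - \frac{27}{8} \approx -3.375$
$m{\left(k \right)} = - \frac{215}{89}$ ($m{\left(k \right)} = 215 \left(- \frac{1}{89}\right) = - \frac{215}{89}$)
$\frac{m{\left(Q \right)}}{19771} + \frac{c{\left(20,68 + 24 \right)}}{-45414} = - \frac{215}{89 \cdot 19771} - \frac{39}{-45414} = \left(- \frac{215}{89}\right) \frac{1}{19771} - - \frac{13}{15138} = - \frac{215}{1759619} + \frac{13}{15138} = \frac{19620377}{26637112422}$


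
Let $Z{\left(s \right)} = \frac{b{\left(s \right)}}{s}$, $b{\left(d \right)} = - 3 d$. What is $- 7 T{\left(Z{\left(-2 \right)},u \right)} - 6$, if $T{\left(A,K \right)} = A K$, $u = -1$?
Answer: $-27$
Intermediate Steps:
$Z{\left(s \right)} = -3$ ($Z{\left(s \right)} = \frac{\left(-3\right) s}{s} = -3$)
$- 7 T{\left(Z{\left(-2 \right)},u \right)} - 6 = - 7 \left(\left(-3\right) \left(-1\right)\right) - 6 = \left(-7\right) 3 - 6 = -21 - 6 = -27$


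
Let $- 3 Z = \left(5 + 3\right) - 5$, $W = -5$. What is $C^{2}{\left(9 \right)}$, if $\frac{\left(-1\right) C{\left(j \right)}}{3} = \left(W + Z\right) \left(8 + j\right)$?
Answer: $93636$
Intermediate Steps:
$Z = -1$ ($Z = - \frac{\left(5 + 3\right) - 5}{3} = - \frac{8 - 5}{3} = \left(- \frac{1}{3}\right) 3 = -1$)
$C{\left(j \right)} = 144 + 18 j$ ($C{\left(j \right)} = - 3 \left(-5 - 1\right) \left(8 + j\right) = - 3 \left(- 6 \left(8 + j\right)\right) = - 3 \left(-48 - 6 j\right) = 144 + 18 j$)
$C^{2}{\left(9 \right)} = \left(144 + 18 \cdot 9\right)^{2} = \left(144 + 162\right)^{2} = 306^{2} = 93636$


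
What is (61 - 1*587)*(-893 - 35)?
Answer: 488128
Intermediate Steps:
(61 - 1*587)*(-893 - 35) = (61 - 587)*(-928) = -526*(-928) = 488128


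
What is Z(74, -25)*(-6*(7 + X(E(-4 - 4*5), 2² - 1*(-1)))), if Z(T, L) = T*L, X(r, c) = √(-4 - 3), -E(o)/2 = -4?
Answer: 77700 + 11100*I*√7 ≈ 77700.0 + 29368.0*I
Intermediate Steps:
E(o) = 8 (E(o) = -2*(-4) = 8)
X(r, c) = I*√7 (X(r, c) = √(-7) = I*√7)
Z(T, L) = L*T
Z(74, -25)*(-6*(7 + X(E(-4 - 4*5), 2² - 1*(-1)))) = (-25*74)*(-6*(7 + I*√7)) = -1850*(-42 - 6*I*√7) = 77700 + 11100*I*√7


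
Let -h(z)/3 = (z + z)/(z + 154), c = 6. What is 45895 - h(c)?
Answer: 1835809/40 ≈ 45895.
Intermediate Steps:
h(z) = -6*z/(154 + z) (h(z) = -3*(z + z)/(z + 154) = -3*2*z/(154 + z) = -6*z/(154 + z))
45895 - h(c) = 45895 - (-6)*6/(154 + 6) = 45895 - (-6)*6/160 = 45895 - 1*(-9/40) = 45895 + 9/40 = 1835809/40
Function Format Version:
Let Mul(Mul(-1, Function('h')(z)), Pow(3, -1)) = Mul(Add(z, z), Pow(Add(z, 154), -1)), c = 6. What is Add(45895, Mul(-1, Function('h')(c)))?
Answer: Rational(1835809, 40) ≈ 45895.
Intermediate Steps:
Function('h')(z) = Mul(-6, z, Pow(Add(154, z), -1)) (Function('h')(z) = Mul(-3, Mul(Add(z, z), Pow(Add(z, 154), -1))) = Mul(-3, Mul(Mul(2, z), Pow(Add(154, z), -1))) = Mul(-3, Mul(2, z, Pow(Add(154, z), -1))) = Mul(-6, z, Pow(Add(154, z), -1)))
Add(45895, Mul(-1, Function('h')(c))) = Add(45895, Mul(-1, Mul(-6, 6, Pow(Add(154, 6), -1)))) = Add(45895, Mul(-1, Mul(-6, 6, Pow(160, -1)))) = Add(45895, Mul(-1, Mul(-6, 6, Rational(1, 160)))) = Add(45895, Mul(-1, Rational(-9, 40))) = Add(45895, Rational(9, 40)) = Rational(1835809, 40)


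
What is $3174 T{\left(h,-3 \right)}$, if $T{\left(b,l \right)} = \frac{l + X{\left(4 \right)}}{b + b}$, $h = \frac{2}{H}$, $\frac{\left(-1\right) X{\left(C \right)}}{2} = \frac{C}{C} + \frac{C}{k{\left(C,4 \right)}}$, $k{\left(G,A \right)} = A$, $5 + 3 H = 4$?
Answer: $\frac{3703}{2} \approx 1851.5$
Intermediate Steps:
$H = - \frac{1}{3}$ ($H = - \frac{5}{3} + \frac{1}{3} \cdot 4 = - \frac{5}{3} + \frac{4}{3} = - \frac{1}{3} \approx -0.33333$)
$X{\left(C \right)} = -2 - \frac{C}{2}$ ($X{\left(C \right)} = - 2 \left(\frac{C}{C} + \frac{C}{4}\right) = - 2 \left(1 + C \frac{1}{4}\right) = - 2 \left(1 + \frac{C}{4}\right) = -2 - \frac{C}{2}$)
$h = -6$ ($h = \frac{2}{- \frac{1}{3}} = 2 \left(-3\right) = -6$)
$T{\left(b,l \right)} = \frac{-4 + l}{2 b}$ ($T{\left(b,l \right)} = \frac{l - 4}{b + b} = \frac{l - 4}{2 b} = \left(l - 4\right) \frac{1}{2 b} = \left(-4 + l\right) \frac{1}{2 b} = \frac{-4 + l}{2 b}$)
$3174 T{\left(h,-3 \right)} = 3174 \frac{-4 - 3}{2 \left(-6\right)} = 3174 \cdot \frac{1}{2} \left(- \frac{1}{6}\right) \left(-7\right) = 3174 \cdot \frac{7}{12} = \frac{3703}{2}$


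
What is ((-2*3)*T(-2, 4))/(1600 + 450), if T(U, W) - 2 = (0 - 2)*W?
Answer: 18/1025 ≈ 0.017561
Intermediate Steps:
T(U, W) = 2 - 2*W (T(U, W) = 2 + (0 - 2)*W = 2 - 2*W)
((-2*3)*T(-2, 4))/(1600 + 450) = ((-2*3)*(2 - 2*4))/(1600 + 450) = -6*(2 - 8)/2050 = -6*(-6)*(1/2050) = 36*(1/2050) = 18/1025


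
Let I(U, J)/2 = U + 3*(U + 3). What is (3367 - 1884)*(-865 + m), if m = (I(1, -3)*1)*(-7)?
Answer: -1552701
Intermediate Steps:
I(U, J) = 18 + 8*U (I(U, J) = 2*(U + 3*(U + 3)) = 2*(U + 3*(3 + U)) = 2*(U + (9 + 3*U)) = 2*(9 + 4*U) = 18 + 8*U)
m = -182 (m = ((18 + 8*1)*1)*(-7) = ((18 + 8)*1)*(-7) = (26*1)*(-7) = 26*(-7) = -182)
(3367 - 1884)*(-865 + m) = (3367 - 1884)*(-865 - 182) = 1483*(-1047) = -1552701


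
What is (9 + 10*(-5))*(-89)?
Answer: 3649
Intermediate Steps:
(9 + 10*(-5))*(-89) = (9 - 50)*(-89) = -41*(-89) = 3649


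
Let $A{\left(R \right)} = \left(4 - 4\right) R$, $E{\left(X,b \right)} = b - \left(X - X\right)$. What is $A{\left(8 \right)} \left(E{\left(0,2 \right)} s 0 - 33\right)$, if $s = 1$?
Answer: $0$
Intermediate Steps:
$E{\left(X,b \right)} = b$ ($E{\left(X,b \right)} = b - 0 = b + 0 = b$)
$A{\left(R \right)} = 0$ ($A{\left(R \right)} = 0 R = 0$)
$A{\left(8 \right)} \left(E{\left(0,2 \right)} s 0 - 33\right) = 0 \left(2 \cdot 1 \cdot 0 - 33\right) = 0 \left(2 \cdot 0 - 33\right) = 0 \left(0 - 33\right) = 0 \left(-33\right) = 0$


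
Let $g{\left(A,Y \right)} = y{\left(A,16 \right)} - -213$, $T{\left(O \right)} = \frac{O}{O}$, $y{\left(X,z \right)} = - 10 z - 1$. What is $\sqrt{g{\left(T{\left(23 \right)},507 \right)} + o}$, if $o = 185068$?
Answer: $4 \sqrt{11570} \approx 430.26$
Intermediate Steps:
$y{\left(X,z \right)} = -1 - 10 z$
$T{\left(O \right)} = 1$
$g{\left(A,Y \right)} = 52$ ($g{\left(A,Y \right)} = \left(-1 - 160\right) - -213 = \left(-1 - 160\right) + 213 = -161 + 213 = 52$)
$\sqrt{g{\left(T{\left(23 \right)},507 \right)} + o} = \sqrt{52 + 185068} = \sqrt{185120} = 4 \sqrt{11570}$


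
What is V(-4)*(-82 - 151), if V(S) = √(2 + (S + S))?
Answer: -233*I*√6 ≈ -570.73*I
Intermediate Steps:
V(S) = √(2 + 2*S)
V(-4)*(-82 - 151) = √(2 + 2*(-4))*(-82 - 151) = √(2 - 8)*(-233) = √(-6)*(-233) = (I*√6)*(-233) = -233*I*√6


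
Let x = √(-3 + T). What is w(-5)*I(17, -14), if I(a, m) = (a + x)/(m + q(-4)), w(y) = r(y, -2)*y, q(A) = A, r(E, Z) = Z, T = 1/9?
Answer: -85/9 - 5*I*√26/27 ≈ -9.4444 - 0.94426*I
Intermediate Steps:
T = ⅑ ≈ 0.11111
x = I*√26/3 (x = √(-3 + ⅑) = √(-26/9) = I*√26/3 ≈ 1.6997*I)
w(y) = -2*y
I(a, m) = (a + I*√26/3)/(-4 + m) (I(a, m) = (a + I*√26/3)/(m - 4) = (a + I*√26/3)/(-4 + m))
w(-5)*I(17, -14) = (-2*(-5))*((17 + I*√26/3)/(-4 - 14)) = 10*((17 + I*√26/3)/(-18)) = 10*(-(17 + I*√26/3)/18) = 10*(-17/18 - I*√26/54) = -85/9 - 5*I*√26/27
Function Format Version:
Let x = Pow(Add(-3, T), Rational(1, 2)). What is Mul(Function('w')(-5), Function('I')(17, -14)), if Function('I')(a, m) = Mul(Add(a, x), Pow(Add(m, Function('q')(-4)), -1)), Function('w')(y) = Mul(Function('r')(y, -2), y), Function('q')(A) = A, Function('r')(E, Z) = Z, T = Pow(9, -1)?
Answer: Add(Rational(-85, 9), Mul(Rational(-5, 27), I, Pow(26, Rational(1, 2)))) ≈ Add(-9.4444, Mul(-0.94426, I))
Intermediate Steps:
T = Rational(1, 9) ≈ 0.11111
x = Mul(Rational(1, 3), I, Pow(26, Rational(1, 2))) (x = Pow(Add(-3, Rational(1, 9)), Rational(1, 2)) = Pow(Rational(-26, 9), Rational(1, 2)) = Mul(Rational(1, 3), I, Pow(26, Rational(1, 2))) ≈ Mul(1.6997, I))
Function('w')(y) = Mul(-2, y)
Function('I')(a, m) = Mul(Pow(Add(-4, m), -1), Add(a, Mul(Rational(1, 3), I, Pow(26, Rational(1, 2))))) (Function('I')(a, m) = Mul(Add(a, Mul(Rational(1, 3), I, Pow(26, Rational(1, 2)))), Pow(Add(m, -4), -1)) = Mul(Add(a, Mul(Rational(1, 3), I, Pow(26, Rational(1, 2)))), Pow(Add(-4, m), -1)) = Mul(Pow(Add(-4, m), -1), Add(a, Mul(Rational(1, 3), I, Pow(26, Rational(1, 2))))))
Mul(Function('w')(-5), Function('I')(17, -14)) = Mul(Mul(-2, -5), Mul(Pow(Add(-4, -14), -1), Add(17, Mul(Rational(1, 3), I, Pow(26, Rational(1, 2)))))) = Mul(10, Mul(Pow(-18, -1), Add(17, Mul(Rational(1, 3), I, Pow(26, Rational(1, 2)))))) = Mul(10, Mul(Rational(-1, 18), Add(17, Mul(Rational(1, 3), I, Pow(26, Rational(1, 2)))))) = Mul(10, Add(Rational(-17, 18), Mul(Rational(-1, 54), I, Pow(26, Rational(1, 2))))) = Add(Rational(-85, 9), Mul(Rational(-5, 27), I, Pow(26, Rational(1, 2))))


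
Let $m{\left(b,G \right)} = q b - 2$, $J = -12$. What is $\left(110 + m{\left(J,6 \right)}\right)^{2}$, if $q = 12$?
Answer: $1296$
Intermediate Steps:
$m{\left(b,G \right)} = -2 + 12 b$ ($m{\left(b,G \right)} = 12 b - 2 = -2 + 12 b$)
$\left(110 + m{\left(J,6 \right)}\right)^{2} = \left(110 + \left(-2 + 12 \left(-12\right)\right)\right)^{2} = \left(110 - 146\right)^{2} = \left(-36\right)^{2} = 1296$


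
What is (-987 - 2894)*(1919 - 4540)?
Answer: 10172101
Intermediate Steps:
(-987 - 2894)*(1919 - 4540) = -3881*(-2621) = 10172101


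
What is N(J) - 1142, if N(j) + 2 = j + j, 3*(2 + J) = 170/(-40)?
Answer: -6905/6 ≈ -1150.8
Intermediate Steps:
J = -41/12 (J = -2 + (170/(-40))/3 = -2 + (170*(-1/40))/3 = -2 + (1/3)*(-17/4) = -2 - 17/12 = -41/12 ≈ -3.4167)
N(j) = -2 + 2*j (N(j) = -2 + (j + j) = -2 + 2*j)
N(J) - 1142 = (-2 + 2*(-41/12)) - 1142 = (-2 - 41/6) - 1142 = -53/6 - 1142 = -6905/6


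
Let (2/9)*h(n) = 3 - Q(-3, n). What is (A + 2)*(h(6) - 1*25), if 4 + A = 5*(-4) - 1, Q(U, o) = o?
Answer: 1771/2 ≈ 885.50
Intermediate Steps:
A = -25 (A = -4 + (5*(-4) - 1) = -4 + (-20 - 1) = -4 - 21 = -25)
h(n) = 27/2 - 9*n/2 (h(n) = 9*(3 - n)/2 = 27/2 - 9*n/2)
(A + 2)*(h(6) - 1*25) = (-25 + 2)*((27/2 - 9/2*6) - 1*25) = -23*((27/2 - 27) - 25) = -23*(-27/2 - 25) = -23*(-77/2) = 1771/2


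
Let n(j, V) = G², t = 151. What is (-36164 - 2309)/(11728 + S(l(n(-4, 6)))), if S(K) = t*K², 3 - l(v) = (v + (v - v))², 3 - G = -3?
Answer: -38473/252460927 ≈ -0.00015239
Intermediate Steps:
G = 6 (G = 3 - 1*(-3) = 3 + 3 = 6)
n(j, V) = 36 (n(j, V) = 6² = 36)
l(v) = 3 - v² (l(v) = 3 - (v + (v - v))² = 3 - (v + 0)² = 3 - v²)
S(K) = 151*K²
(-36164 - 2309)/(11728 + S(l(n(-4, 6)))) = (-36164 - 2309)/(11728 + 151*(3 - 1*36²)²) = -38473/(11728 + 151*(3 - 1*1296)²) = -38473/(11728 + 151*(3 - 1296)²) = -38473/(11728 + 151*(-1293)²) = -38473/(11728 + 151*1671849) = -38473/(11728 + 252449199) = -38473/252460927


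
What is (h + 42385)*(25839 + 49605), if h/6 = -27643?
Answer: -9315297012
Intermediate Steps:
h = -165858 (h = 6*(-27643) = -165858)
(h + 42385)*(25839 + 49605) = (-165858 + 42385)*(25839 + 49605) = -123473*75444 = -9315297012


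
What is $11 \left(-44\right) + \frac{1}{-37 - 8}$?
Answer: $- \frac{21781}{45} \approx -484.02$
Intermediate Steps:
$11 \left(-44\right) + \frac{1}{-37 - 8} = -484 + \frac{1}{-45} = -484 - \frac{1}{45} = - \frac{21781}{45}$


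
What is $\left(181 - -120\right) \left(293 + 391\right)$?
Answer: $205884$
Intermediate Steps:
$\left(181 - -120\right) \left(293 + 391\right) = \left(181 + 120\right) 684 = 301 \cdot 684 = 205884$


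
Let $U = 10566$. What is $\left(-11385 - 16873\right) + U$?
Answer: $-17692$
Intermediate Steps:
$\left(-11385 - 16873\right) + U = \left(-11385 - 16873\right) + 10566 = -28258 + 10566 = -17692$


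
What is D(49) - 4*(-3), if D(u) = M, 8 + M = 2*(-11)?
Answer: -18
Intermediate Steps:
M = -30 (M = -8 + 2*(-11) = -8 - 22 = -30)
D(u) = -30
D(49) - 4*(-3) = -30 - 4*(-3) = -30 - 1*(-12) = -30 + 12 = -18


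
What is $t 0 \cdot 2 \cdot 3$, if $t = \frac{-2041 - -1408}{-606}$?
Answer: $0$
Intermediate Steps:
$t = \frac{211}{202}$ ($t = \left(-2041 + 1408\right) \left(- \frac{1}{606}\right) = \left(-633\right) \left(- \frac{1}{606}\right) = \frac{211}{202} \approx 1.0446$)
$t 0 \cdot 2 \cdot 3 = \frac{211 \cdot 0 \cdot 2 \cdot 3}{202} = \frac{211 \cdot 0 \cdot 3}{202} = \frac{211}{202} \cdot 0 = 0$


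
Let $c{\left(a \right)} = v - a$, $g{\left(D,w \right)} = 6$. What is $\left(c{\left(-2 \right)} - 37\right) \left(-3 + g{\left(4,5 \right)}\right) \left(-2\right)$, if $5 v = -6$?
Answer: $\frac{1086}{5} \approx 217.2$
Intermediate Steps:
$v = - \frac{6}{5}$ ($v = \frac{1}{5} \left(-6\right) = - \frac{6}{5} \approx -1.2$)
$c{\left(a \right)} = - \frac{6}{5} - a$
$\left(c{\left(-2 \right)} - 37\right) \left(-3 + g{\left(4,5 \right)}\right) \left(-2\right) = \left(\left(- \frac{6}{5} - -2\right) - 37\right) \left(-3 + 6\right) \left(-2\right) = \left(\left(- \frac{6}{5} + 2\right) - 37\right) 3 \left(-2\right) = \left(\frac{4}{5} - 37\right) 3 \left(-2\right) = \left(- \frac{181}{5}\right) 3 \left(-2\right) = \left(- \frac{543}{5}\right) \left(-2\right) = \frac{1086}{5}$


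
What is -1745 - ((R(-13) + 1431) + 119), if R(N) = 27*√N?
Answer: -3295 - 27*I*√13 ≈ -3295.0 - 97.35*I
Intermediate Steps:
-1745 - ((R(-13) + 1431) + 119) = -1745 - ((27*√(-13) + 1431) + 119) = -1745 - ((27*(I*√13) + 1431) + 119) = -1745 - ((27*I*√13 + 1431) + 119) = -1745 - ((1431 + 27*I*√13) + 119) = -1745 - (1550 + 27*I*√13) = -1745 + (-1550 - 27*I*√13) = -3295 - 27*I*√13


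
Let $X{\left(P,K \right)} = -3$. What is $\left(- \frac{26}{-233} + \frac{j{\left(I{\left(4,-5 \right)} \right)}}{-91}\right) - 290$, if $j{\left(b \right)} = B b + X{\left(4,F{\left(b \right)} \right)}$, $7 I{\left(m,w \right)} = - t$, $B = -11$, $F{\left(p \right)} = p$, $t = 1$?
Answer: $- \frac{43023198}{148421} \approx -289.87$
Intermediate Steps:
$I{\left(m,w \right)} = - \frac{1}{7}$ ($I{\left(m,w \right)} = \frac{\left(-1\right) 1}{7} = \frac{1}{7} \left(-1\right) = - \frac{1}{7}$)
$j{\left(b \right)} = -3 - 11 b$ ($j{\left(b \right)} = - 11 b - 3 = -3 - 11 b$)
$\left(- \frac{26}{-233} + \frac{j{\left(I{\left(4,-5 \right)} \right)}}{-91}\right) - 290 = \left(- \frac{26}{-233} + \frac{-3 - - \frac{11}{7}}{-91}\right) - 290 = \left(\left(-26\right) \left(- \frac{1}{233}\right) + \left(-3 + \frac{11}{7}\right) \left(- \frac{1}{91}\right)\right) - 290 = \left(\frac{26}{233} - - \frac{10}{637}\right) - 290 = \left(\frac{26}{233} + \frac{10}{637}\right) - 290 = \frac{18892}{148421} - 290 = - \frac{43023198}{148421}$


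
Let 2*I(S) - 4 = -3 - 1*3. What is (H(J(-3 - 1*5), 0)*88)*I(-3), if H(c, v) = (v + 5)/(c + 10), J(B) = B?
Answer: -220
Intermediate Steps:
I(S) = -1 (I(S) = 2 + (-3 - 1*3)/2 = 2 + (-3 - 3)/2 = 2 + (½)*(-6) = 2 - 3 = -1)
H(c, v) = (5 + v)/(10 + c)
(H(J(-3 - 1*5), 0)*88)*I(-3) = (((5 + 0)/(10 + (-3 - 1*5)))*88)*(-1) = ((5/(10 + (-3 - 5)))*88)*(-1) = ((5/(10 - 8))*88)*(-1) = ((5/2)*88)*(-1) = 220*(-1) = -220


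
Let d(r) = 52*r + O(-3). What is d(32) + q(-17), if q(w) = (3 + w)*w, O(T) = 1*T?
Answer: 1899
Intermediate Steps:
O(T) = T
q(w) = w*(3 + w)
d(r) = -3 + 52*r (d(r) = 52*r - 3 = -3 + 52*r)
d(32) + q(-17) = (-3 + 52*32) - 17*(3 - 17) = (-3 + 1664) - 17*(-14) = 1661 + 238 = 1899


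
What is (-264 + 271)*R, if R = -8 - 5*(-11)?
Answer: 329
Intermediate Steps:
R = 47 (R = -8 + 55 = 47)
(-264 + 271)*R = (-264 + 271)*47 = 7*47 = 329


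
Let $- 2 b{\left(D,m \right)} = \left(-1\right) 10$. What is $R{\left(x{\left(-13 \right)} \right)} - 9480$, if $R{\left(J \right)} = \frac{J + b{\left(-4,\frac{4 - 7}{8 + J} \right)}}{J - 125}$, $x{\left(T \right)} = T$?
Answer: $- \frac{654116}{69} \approx -9479.9$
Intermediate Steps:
$b{\left(D,m \right)} = 5$ ($b{\left(D,m \right)} = - \frac{\left(-1\right) 10}{2} = \left(- \frac{1}{2}\right) \left(-10\right) = 5$)
$R{\left(J \right)} = \frac{5 + J}{-125 + J}$ ($R{\left(J \right)} = \frac{J + 5}{J - 125} = \frac{5 + J}{-125 + J}$)
$R{\left(x{\left(-13 \right)} \right)} - 9480 = \frac{5 - 13}{-125 - 13} - 9480 = \frac{1}{-138} \left(-8\right) - 9480 = \left(- \frac{1}{138}\right) \left(-8\right) - 9480 = \frac{4}{69} - 9480 = - \frac{654116}{69}$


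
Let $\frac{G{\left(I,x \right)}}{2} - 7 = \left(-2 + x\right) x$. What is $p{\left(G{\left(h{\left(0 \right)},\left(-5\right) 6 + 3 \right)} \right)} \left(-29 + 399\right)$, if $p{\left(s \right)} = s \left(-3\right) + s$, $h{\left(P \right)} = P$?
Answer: $-1169200$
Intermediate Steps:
$G{\left(I,x \right)} = 14 + 2 x \left(-2 + x\right)$ ($G{\left(I,x \right)} = 14 + 2 \left(-2 + x\right) x = 14 + 2 x \left(-2 + x\right)$)
$p{\left(s \right)} = - 2 s$ ($p{\left(s \right)} = - 3 s + s = - 2 s$)
$p{\left(G{\left(h{\left(0 \right)},\left(-5\right) 6 + 3 \right)} \right)} \left(-29 + 399\right) = - 2 \left(14 - 4 \left(\left(-5\right) 6 + 3\right) + 2 \left(\left(-5\right) 6 + 3\right)^{2}\right) \left(-29 + 399\right) = - 2 \left(14 - 4 \left(-30 + 3\right) + 2 \left(-30 + 3\right)^{2}\right) 370 = - 2 \left(14 - -108 + 2 \left(-27\right)^{2}\right) 370 = - 2 \left(14 + 108 + 2 \cdot 729\right) 370 = - 2 \left(14 + 108 + 1458\right) 370 = \left(-2\right) 1580 \cdot 370 = \left(-3160\right) 370 = -1169200$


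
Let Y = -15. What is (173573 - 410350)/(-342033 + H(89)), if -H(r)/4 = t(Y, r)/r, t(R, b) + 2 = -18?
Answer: 21073153/30440857 ≈ 0.69227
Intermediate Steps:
t(R, b) = -20 (t(R, b) = -2 - 18 = -20)
H(r) = 80/r (H(r) = -(-80)/r = 80/r)
(173573 - 410350)/(-342033 + H(89)) = (173573 - 410350)/(-342033 + 80/89) = -236777/(-342033 + 80*(1/89)) = -236777/(-342033 + 80/89) = -236777/(-30440857/89) = -236777*(-89/30440857) = 21073153/30440857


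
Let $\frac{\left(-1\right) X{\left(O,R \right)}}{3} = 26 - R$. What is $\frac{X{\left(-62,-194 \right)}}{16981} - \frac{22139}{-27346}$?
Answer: $\frac{357893999}{464362426} \approx 0.77072$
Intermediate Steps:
$X{\left(O,R \right)} = -78 + 3 R$ ($X{\left(O,R \right)} = - 3 \left(26 - R\right) = -78 + 3 R$)
$\frac{X{\left(-62,-194 \right)}}{16981} - \frac{22139}{-27346} = \frac{-78 + 3 \left(-194\right)}{16981} - \frac{22139}{-27346} = \left(-78 - 582\right) \frac{1}{16981} - - \frac{22139}{27346} = \left(-660\right) \frac{1}{16981} + \frac{22139}{27346} = - \frac{660}{16981} + \frac{22139}{27346} = \frac{357893999}{464362426}$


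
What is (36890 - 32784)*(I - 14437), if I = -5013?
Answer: -79861700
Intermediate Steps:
(36890 - 32784)*(I - 14437) = (36890 - 32784)*(-5013 - 14437) = 4106*(-19450) = -79861700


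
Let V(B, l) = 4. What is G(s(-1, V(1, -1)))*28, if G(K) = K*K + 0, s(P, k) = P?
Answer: 28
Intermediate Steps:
G(K) = K**2 (G(K) = K**2 + 0 = K**2)
G(s(-1, V(1, -1)))*28 = (-1)**2*28 = 1*28 = 28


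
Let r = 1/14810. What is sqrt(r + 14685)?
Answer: sqrt(3220950643310)/14810 ≈ 121.18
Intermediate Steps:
r = 1/14810 ≈ 6.7522e-5
sqrt(r + 14685) = sqrt(1/14810 + 14685) = sqrt(217484851/14810) = sqrt(3220950643310)/14810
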